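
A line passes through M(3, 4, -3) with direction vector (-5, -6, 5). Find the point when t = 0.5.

P(t) = M + t·d
  = (3 + (-5)·0.5, 4 + (-6)·0.5, -3 + 5·0.5)
  = (3 - 2.5, 4 - 3, -3 + 2.5)
  = (0.5, 1, -0.5)

(0.5, 1, -0.5)


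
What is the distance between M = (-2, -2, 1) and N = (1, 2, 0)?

d = √[(x₂-x₁)² + (y₂-y₁)² + (z₂-z₁)²]
  = √[3² + 4² + (-1)²]
  = √[9 + 16 + 1]
  = √26
  ≈ 5.099

5.099


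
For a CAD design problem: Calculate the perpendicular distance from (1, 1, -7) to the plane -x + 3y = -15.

distance = |a·x₀ + b·y₀ + c·z₀ - d| / √(a² + b² + c²)
  = |(-1)·1 + 3·1 + 0·(-7) - (-15)| / √((-1)² + 3² + 0²)
  = |-1 + 3 + 0 + 15| / √(1 + 9 + 0)
  = |17| / √10
  = 17 / 3.162
  ≈ 5.376

5.376


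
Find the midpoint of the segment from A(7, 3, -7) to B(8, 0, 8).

M = ((x₁+x₂)/2, (y₁+y₂)/2, (z₁+z₂)/2)
  = ((7 + 8)/2, (3 + 0)/2, (-7 + 8)/2)
  = (15/2, 3/2, 1/2)
  = (7.5, 1.5, 0.5)

(7.5, 1.5, 0.5)


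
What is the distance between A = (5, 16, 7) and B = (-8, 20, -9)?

d = √[(x₂-x₁)² + (y₂-y₁)² + (z₂-z₁)²]
  = √[(-13)² + 4² + (-16)²]
  = √[169 + 16 + 256]
  = √441
  ≈ 21

21


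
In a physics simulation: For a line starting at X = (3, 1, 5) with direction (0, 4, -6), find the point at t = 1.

P(t) = X + t·d
  = (3 + 0·1, 1 + 4·1, 5 + (-6)·1)
  = (3 + 0, 1 + 4, 5 - 6)
  = (3, 5, -1)

(3, 5, -1)


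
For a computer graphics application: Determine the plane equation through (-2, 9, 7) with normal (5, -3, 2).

The plane through P with normal n = (a, b, c) satisfies n·(r - P) = 0,
i.e. ax + by + cz = a·x₀ + b·y₀ + c·z₀.
d = 5·(-2) + (-3)·9 + 2·7
  = -10 - 27 + 14
  = -23
Equation: 5x - 3y + 2z = -23

5x - 3y + 2z = -23


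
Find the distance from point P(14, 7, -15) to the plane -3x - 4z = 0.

distance = |a·x₀ + b·y₀ + c·z₀ - d| / √(a² + b² + c²)
  = |(-3)·14 + 0·7 + (-4)·(-15) - 0| / √((-3)² + 0² + (-4)²)
  = |-42 + 0 + 60 + 0| / √(9 + 0 + 16)
  = |18| / √25
  = 18 / 5
  ≈ 3.6

3.6


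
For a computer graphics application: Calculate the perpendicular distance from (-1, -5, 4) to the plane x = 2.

distance = |a·x₀ + b·y₀ + c·z₀ - d| / √(a² + b² + c²)
  = |1·(-1) + 0·(-5) + 0·4 - 2| / √(1² + 0² + 0²)
  = |-1 + 0 + 0 - 2| / √(1 + 0 + 0)
  = |-3| / √1
  = 3 / 1
  ≈ 3

3


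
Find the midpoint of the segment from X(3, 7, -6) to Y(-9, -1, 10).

M = ((x₁+x₂)/2, (y₁+y₂)/2, (z₁+z₂)/2)
  = ((3 - 9)/2, (7 - 1)/2, (-6 + 10)/2)
  = (-6/2, 6/2, 4/2)
  = (-3, 3, 2)

(-3, 3, 2)


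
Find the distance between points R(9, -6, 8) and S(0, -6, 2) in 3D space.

d = √[(x₂-x₁)² + (y₂-y₁)² + (z₂-z₁)²]
  = √[(-9)² + 0² + (-6)²]
  = √[81 + 0 + 36]
  = √117
  ≈ 10.82

10.82


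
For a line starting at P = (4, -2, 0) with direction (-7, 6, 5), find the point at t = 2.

P(t) = P + t·d
  = (4 + (-7)·2, -2 + 6·2, 0 + 5·2)
  = (4 - 14, -2 + 12, 0 + 10)
  = (-10, 10, 10)

(-10, 10, 10)


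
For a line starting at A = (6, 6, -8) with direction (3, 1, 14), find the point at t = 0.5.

P(t) = A + t·d
  = (6 + 3·0.5, 6 + 1·0.5, -8 + 14·0.5)
  = (6 + 1.5, 6 + 0.5, -8 + 7)
  = (7.5, 6.5, -1)

(7.5, 6.5, -1)


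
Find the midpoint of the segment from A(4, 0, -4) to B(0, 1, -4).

M = ((x₁+x₂)/2, (y₁+y₂)/2, (z₁+z₂)/2)
  = ((4 + 0)/2, (0 + 1)/2, (-4 - 4)/2)
  = (4/2, 1/2, -8/2)
  = (2, 0.5, -4)

(2, 0.5, -4)


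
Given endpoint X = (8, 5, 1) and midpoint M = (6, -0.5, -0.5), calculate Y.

Y = 2M - X
  = (2·6 - 8, 2·(-0.5) - 5, 2·(-0.5) - 1)
  = (12 - 8, -1 - 5, -1 - 1)
  = (4, -6, -2)

(4, -6, -2)


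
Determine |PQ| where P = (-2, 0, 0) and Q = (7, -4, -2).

d = √[(x₂-x₁)² + (y₂-y₁)² + (z₂-z₁)²]
  = √[9² + (-4)² + (-2)²]
  = √[81 + 16 + 4]
  = √101
  ≈ 10.05

10.05


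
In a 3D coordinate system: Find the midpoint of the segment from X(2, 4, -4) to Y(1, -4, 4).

M = ((x₁+x₂)/2, (y₁+y₂)/2, (z₁+z₂)/2)
  = ((2 + 1)/2, (4 - 4)/2, (-4 + 4)/2)
  = (3/2, 0/2, 0/2)
  = (1.5, 0, 0)

(1.5, 0, 0)


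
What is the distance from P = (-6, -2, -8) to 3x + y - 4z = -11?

distance = |a·x₀ + b·y₀ + c·z₀ - d| / √(a² + b² + c²)
  = |3·(-6) + 1·(-2) + (-4)·(-8) - (-11)| / √(3² + 1² + (-4)²)
  = |-18 - 2 + 32 + 11| / √(9 + 1 + 16)
  = |23| / √26
  = 23 / 5.099
  ≈ 4.511

4.511


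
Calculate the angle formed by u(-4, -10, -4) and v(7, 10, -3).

u·v = (-4)·7 + (-10)·10 + (-4)·(-3) = -28 - 100 + 12 = -116
|u| = √((-4)² + (-10)² + (-4)²) = √132 ≈ 11.49
|v| = √(7² + 10² + (-3)²) = √158 ≈ 12.57
cos θ = (u·v)/(|u||v|) = -116/(11.49·12.57) ≈ -0.8032
θ = arccos(-0.8032) ≈ 143.4°

143.4°


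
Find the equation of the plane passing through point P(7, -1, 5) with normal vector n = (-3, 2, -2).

The plane through P with normal n = (a, b, c) satisfies n·(r - P) = 0,
i.e. ax + by + cz = a·x₀ + b·y₀ + c·z₀.
d = (-3)·7 + 2·(-1) + (-2)·5
  = -21 - 2 - 10
  = -33
Equation: -3x + 2y - 2z = -33

-3x + 2y - 2z = -33


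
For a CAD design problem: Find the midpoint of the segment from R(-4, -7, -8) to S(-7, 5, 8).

M = ((x₁+x₂)/2, (y₁+y₂)/2, (z₁+z₂)/2)
  = ((-4 - 7)/2, (-7 + 5)/2, (-8 + 8)/2)
  = (-11/2, -2/2, 0/2)
  = (-5.5, -1, 0)

(-5.5, -1, 0)


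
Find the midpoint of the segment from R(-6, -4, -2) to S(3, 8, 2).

M = ((x₁+x₂)/2, (y₁+y₂)/2, (z₁+z₂)/2)
  = ((-6 + 3)/2, (-4 + 8)/2, (-2 + 2)/2)
  = (-3/2, 4/2, 0/2)
  = (-1.5, 2, 0)

(-1.5, 2, 0)


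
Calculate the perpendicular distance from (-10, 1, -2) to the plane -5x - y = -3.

distance = |a·x₀ + b·y₀ + c·z₀ - d| / √(a² + b² + c²)
  = |(-5)·(-10) + (-1)·1 + 0·(-2) - (-3)| / √((-5)² + (-1)² + 0²)
  = |50 - 1 + 0 + 3| / √(25 + 1 + 0)
  = |52| / √26
  = 52 / 5.099
  ≈ 10.2

10.2


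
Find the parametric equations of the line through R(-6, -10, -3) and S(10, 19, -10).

Direction vector d = S - R = (10 + 6, 19 + 10, -10 + 3) = (16, 29, -7)
Parametric form r = R + t·d:
x = -6 + 16t, y = -10 + 29t, z = -3 - 7t

x = -6 + 16t, y = -10 + 29t, z = -3 - 7t


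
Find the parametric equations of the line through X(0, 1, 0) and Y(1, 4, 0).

Direction vector d = Y - X = (1 + 0, 4 - 1, 0 + 0) = (1, 3, 0)
Parametric form r = X + t·d:
x = 0 + t, y = 1 + 3t, z = 0

x = 0 + t, y = 1 + 3t, z = 0


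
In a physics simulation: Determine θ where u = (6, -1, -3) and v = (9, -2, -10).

u·v = 6·9 + (-1)·(-2) + (-3)·(-10) = 54 + 2 + 30 = 86
|u| = √(6² + (-1)² + (-3)²) = √46 ≈ 6.782
|v| = √(9² + (-2)² + (-10)²) = √185 ≈ 13.6
cos θ = (u·v)/(|u||v|) = 86/(6.782·13.6) ≈ 0.9323
θ = arccos(0.9323) ≈ 21.21°

21.21°


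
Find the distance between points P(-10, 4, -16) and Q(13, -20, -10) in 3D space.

d = √[(x₂-x₁)² + (y₂-y₁)² + (z₂-z₁)²]
  = √[23² + (-24)² + 6²]
  = √[529 + 576 + 36]
  = √1141
  ≈ 33.78

33.78


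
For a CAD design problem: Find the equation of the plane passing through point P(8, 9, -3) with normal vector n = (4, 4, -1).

The plane through P with normal n = (a, b, c) satisfies n·(r - P) = 0,
i.e. ax + by + cz = a·x₀ + b·y₀ + c·z₀.
d = 4·8 + 4·9 + (-1)·(-3)
  = 32 + 36 + 3
  = 71
Equation: 4x + 4y - z = 71

4x + 4y - z = 71


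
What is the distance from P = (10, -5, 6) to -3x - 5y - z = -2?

distance = |a·x₀ + b·y₀ + c·z₀ - d| / √(a² + b² + c²)
  = |(-3)·10 + (-5)·(-5) + (-1)·6 - (-2)| / √((-3)² + (-5)² + (-1)²)
  = |-30 + 25 - 6 + 2| / √(9 + 25 + 1)
  = |-9| / √35
  = 9 / 5.916
  ≈ 1.521

1.521


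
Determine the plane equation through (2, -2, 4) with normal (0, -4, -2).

The plane through P with normal n = (a, b, c) satisfies n·(r - P) = 0,
i.e. ax + by + cz = a·x₀ + b·y₀ + c·z₀.
d = 0·2 + (-4)·(-2) + (-2)·4
  = 0 + 8 - 8
  = 0
Equation: -4y - 2z = 0

-4y - 2z = 0


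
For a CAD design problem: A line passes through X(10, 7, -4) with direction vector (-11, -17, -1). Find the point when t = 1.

P(t) = X + t·d
  = (10 + (-11)·1, 7 + (-17)·1, -4 + (-1)·1)
  = (10 - 11, 7 - 17, -4 - 1)
  = (-1, -10, -5)

(-1, -10, -5)


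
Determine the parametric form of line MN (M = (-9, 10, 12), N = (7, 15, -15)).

Direction vector d = N - M = (7 + 9, 15 - 10, -15 - 12) = (16, 5, -27)
Parametric form r = M + t·d:
x = -9 + 16t, y = 10 + 5t, z = 12 - 27t

x = -9 + 16t, y = 10 + 5t, z = 12 - 27t


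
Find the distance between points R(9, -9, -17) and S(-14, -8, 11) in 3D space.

d = √[(x₂-x₁)² + (y₂-y₁)² + (z₂-z₁)²]
  = √[(-23)² + 1² + 28²]
  = √[529 + 1 + 784]
  = √1314
  ≈ 36.25

36.25


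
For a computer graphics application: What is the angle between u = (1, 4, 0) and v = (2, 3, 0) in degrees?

u·v = 1·2 + 4·3 + 0·0 = 2 + 12 + 0 = 14
|u| = √(1² + 4² + 0²) = √17 ≈ 4.123
|v| = √(2² + 3² + 0²) = √13 ≈ 3.606
cos θ = (u·v)/(|u||v|) = 14/(4.123·3.606) ≈ 0.9417
θ = arccos(0.9417) ≈ 19.65°

19.65°


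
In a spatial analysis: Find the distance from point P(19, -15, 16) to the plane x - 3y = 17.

distance = |a·x₀ + b·y₀ + c·z₀ - d| / √(a² + b² + c²)
  = |1·19 + (-3)·(-15) + 0·16 - 17| / √(1² + (-3)² + 0²)
  = |19 + 45 + 0 - 17| / √(1 + 9 + 0)
  = |47| / √10
  = 47 / 3.162
  ≈ 14.86

14.86


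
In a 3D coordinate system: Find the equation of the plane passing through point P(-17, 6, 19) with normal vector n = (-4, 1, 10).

The plane through P with normal n = (a, b, c) satisfies n·(r - P) = 0,
i.e. ax + by + cz = a·x₀ + b·y₀ + c·z₀.
d = (-4)·(-17) + 1·6 + 10·19
  = 68 + 6 + 190
  = 264
Equation: -4x + y + 10z = 264

-4x + y + 10z = 264


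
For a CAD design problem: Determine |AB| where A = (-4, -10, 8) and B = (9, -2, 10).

d = √[(x₂-x₁)² + (y₂-y₁)² + (z₂-z₁)²]
  = √[13² + 8² + 2²]
  = √[169 + 64 + 4]
  = √237
  ≈ 15.39

15.39


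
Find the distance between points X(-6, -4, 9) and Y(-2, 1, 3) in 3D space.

d = √[(x₂-x₁)² + (y₂-y₁)² + (z₂-z₁)²]
  = √[4² + 5² + (-6)²]
  = √[16 + 25 + 36]
  = √77
  ≈ 8.775

8.775


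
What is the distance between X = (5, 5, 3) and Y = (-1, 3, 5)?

d = √[(x₂-x₁)² + (y₂-y₁)² + (z₂-z₁)²]
  = √[(-6)² + (-2)² + 2²]
  = √[36 + 4 + 4]
  = √44
  ≈ 6.633

6.633


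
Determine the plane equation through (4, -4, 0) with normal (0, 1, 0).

The plane through P with normal n = (a, b, c) satisfies n·(r - P) = 0,
i.e. ax + by + cz = a·x₀ + b·y₀ + c·z₀.
d = 0·4 + 1·(-4) + 0·0
  = 0 - 4 + 0
  = -4
Equation: y = -4

y = -4


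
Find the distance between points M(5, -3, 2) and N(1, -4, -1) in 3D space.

d = √[(x₂-x₁)² + (y₂-y₁)² + (z₂-z₁)²]
  = √[(-4)² + (-1)² + (-3)²]
  = √[16 + 1 + 9]
  = √26
  ≈ 5.099

5.099


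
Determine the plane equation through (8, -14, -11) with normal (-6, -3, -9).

The plane through P with normal n = (a, b, c) satisfies n·(r - P) = 0,
i.e. ax + by + cz = a·x₀ + b·y₀ + c·z₀.
d = (-6)·8 + (-3)·(-14) + (-9)·(-11)
  = -48 + 42 + 99
  = 93
Equation: -6x - 3y - 9z = 93

-6x - 3y - 9z = 93


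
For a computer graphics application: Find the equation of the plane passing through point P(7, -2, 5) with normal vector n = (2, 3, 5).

The plane through P with normal n = (a, b, c) satisfies n·(r - P) = 0,
i.e. ax + by + cz = a·x₀ + b·y₀ + c·z₀.
d = 2·7 + 3·(-2) + 5·5
  = 14 - 6 + 25
  = 33
Equation: 2x + 3y + 5z = 33

2x + 3y + 5z = 33


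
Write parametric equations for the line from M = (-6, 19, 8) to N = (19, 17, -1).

Direction vector d = N - M = (19 + 6, 17 - 19, -1 - 8) = (25, -2, -9)
Parametric form r = M + t·d:
x = -6 + 25t, y = 19 - 2t, z = 8 - 9t

x = -6 + 25t, y = 19 - 2t, z = 8 - 9t


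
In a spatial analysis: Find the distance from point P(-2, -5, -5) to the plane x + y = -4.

distance = |a·x₀ + b·y₀ + c·z₀ - d| / √(a² + b² + c²)
  = |1·(-2) + 1·(-5) + 0·(-5) - (-4)| / √(1² + 1² + 0²)
  = |-2 - 5 + 0 + 4| / √(1 + 1 + 0)
  = |-3| / √2
  = 3 / 1.414
  ≈ 2.121

2.121


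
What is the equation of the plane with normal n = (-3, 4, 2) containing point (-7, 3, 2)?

The plane through P with normal n = (a, b, c) satisfies n·(r - P) = 0,
i.e. ax + by + cz = a·x₀ + b·y₀ + c·z₀.
d = (-3)·(-7) + 4·3 + 2·2
  = 21 + 12 + 4
  = 37
Equation: -3x + 4y + 2z = 37

-3x + 4y + 2z = 37


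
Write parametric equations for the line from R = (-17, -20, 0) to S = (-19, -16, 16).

Direction vector d = S - R = (-19 + 17, -16 + 20, 16 + 0) = (-2, 4, 16)
Parametric form r = R + t·d:
x = -17 - 2t, y = -20 + 4t, z = 0 + 16t

x = -17 - 2t, y = -20 + 4t, z = 0 + 16t


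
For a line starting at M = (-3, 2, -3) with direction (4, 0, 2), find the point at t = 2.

P(t) = M + t·d
  = (-3 + 4·2, 2 + 0·2, -3 + 2·2)
  = (-3 + 8, 2 + 0, -3 + 4)
  = (5, 2, 1)

(5, 2, 1)


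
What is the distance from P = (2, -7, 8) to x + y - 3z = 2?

distance = |a·x₀ + b·y₀ + c·z₀ - d| / √(a² + b² + c²)
  = |1·2 + 1·(-7) + (-3)·8 - 2| / √(1² + 1² + (-3)²)
  = |2 - 7 - 24 - 2| / √(1 + 1 + 9)
  = |-31| / √11
  = 31 / 3.317
  ≈ 9.347

9.347


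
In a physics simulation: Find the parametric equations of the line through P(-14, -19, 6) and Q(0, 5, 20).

Direction vector d = Q - P = (0 + 14, 5 + 19, 20 - 6) = (14, 24, 14)
Parametric form r = P + t·d:
x = -14 + 14t, y = -19 + 24t, z = 6 + 14t

x = -14 + 14t, y = -19 + 24t, z = 6 + 14t


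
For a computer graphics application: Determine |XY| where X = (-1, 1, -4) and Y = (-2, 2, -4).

d = √[(x₂-x₁)² + (y₂-y₁)² + (z₂-z₁)²]
  = √[(-1)² + 1² + 0²]
  = √[1 + 1 + 0]
  = √2
  ≈ 1.414

1.414


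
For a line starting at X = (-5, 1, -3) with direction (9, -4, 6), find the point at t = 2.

P(t) = X + t·d
  = (-5 + 9·2, 1 + (-4)·2, -3 + 6·2)
  = (-5 + 18, 1 - 8, -3 + 12)
  = (13, -7, 9)

(13, -7, 9)


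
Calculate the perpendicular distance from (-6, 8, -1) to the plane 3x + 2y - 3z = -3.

distance = |a·x₀ + b·y₀ + c·z₀ - d| / √(a² + b² + c²)
  = |3·(-6) + 2·8 + (-3)·(-1) - (-3)| / √(3² + 2² + (-3)²)
  = |-18 + 16 + 3 + 3| / √(9 + 4 + 9)
  = |4| / √22
  = 4 / 4.69
  ≈ 0.8528

0.8528


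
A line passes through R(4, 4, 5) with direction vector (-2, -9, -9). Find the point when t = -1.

P(t) = R + t·d
  = (4 + (-2)·(-1), 4 + (-9)·(-1), 5 + (-9)·(-1))
  = (4 + 2, 4 + 9, 5 + 9)
  = (6, 13, 14)

(6, 13, 14)


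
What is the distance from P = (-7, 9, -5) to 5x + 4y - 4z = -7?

distance = |a·x₀ + b·y₀ + c·z₀ - d| / √(a² + b² + c²)
  = |5·(-7) + 4·9 + (-4)·(-5) - (-7)| / √(5² + 4² + (-4)²)
  = |-35 + 36 + 20 + 7| / √(25 + 16 + 16)
  = |28| / √57
  = 28 / 7.55
  ≈ 3.709

3.709


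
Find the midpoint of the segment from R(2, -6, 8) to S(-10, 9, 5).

M = ((x₁+x₂)/2, (y₁+y₂)/2, (z₁+z₂)/2)
  = ((2 - 10)/2, (-6 + 9)/2, (8 + 5)/2)
  = (-8/2, 3/2, 13/2)
  = (-4, 1.5, 6.5)

(-4, 1.5, 6.5)


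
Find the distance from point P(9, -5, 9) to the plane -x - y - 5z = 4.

distance = |a·x₀ + b·y₀ + c·z₀ - d| / √(a² + b² + c²)
  = |(-1)·9 + (-1)·(-5) + (-5)·9 - 4| / √((-1)² + (-1)² + (-5)²)
  = |-9 + 5 - 45 - 4| / √(1 + 1 + 25)
  = |-53| / √27
  = 53 / 5.196
  ≈ 10.2

10.2


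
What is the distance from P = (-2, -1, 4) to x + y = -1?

distance = |a·x₀ + b·y₀ + c·z₀ - d| / √(a² + b² + c²)
  = |1·(-2) + 1·(-1) + 0·4 - (-1)| / √(1² + 1² + 0²)
  = |-2 - 1 + 0 + 1| / √(1 + 1 + 0)
  = |-2| / √2
  = 2 / 1.414
  ≈ 1.414

1.414


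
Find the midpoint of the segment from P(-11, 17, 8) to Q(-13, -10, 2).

M = ((x₁+x₂)/2, (y₁+y₂)/2, (z₁+z₂)/2)
  = ((-11 - 13)/2, (17 - 10)/2, (8 + 2)/2)
  = (-24/2, 7/2, 10/2)
  = (-12, 3.5, 5)

(-12, 3.5, 5)


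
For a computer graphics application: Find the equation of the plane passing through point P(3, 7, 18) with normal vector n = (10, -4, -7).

The plane through P with normal n = (a, b, c) satisfies n·(r - P) = 0,
i.e. ax + by + cz = a·x₀ + b·y₀ + c·z₀.
d = 10·3 + (-4)·7 + (-7)·18
  = 30 - 28 - 126
  = -124
Equation: 10x - 4y - 7z = -124

10x - 4y - 7z = -124


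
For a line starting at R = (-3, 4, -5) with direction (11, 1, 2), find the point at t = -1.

P(t) = R + t·d
  = (-3 + 11·(-1), 4 + 1·(-1), -5 + 2·(-1))
  = (-3 - 11, 4 - 1, -5 - 2)
  = (-14, 3, -7)

(-14, 3, -7)


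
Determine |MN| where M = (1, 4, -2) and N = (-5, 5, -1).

d = √[(x₂-x₁)² + (y₂-y₁)² + (z₂-z₁)²]
  = √[(-6)² + 1² + 1²]
  = √[36 + 1 + 1]
  = √38
  ≈ 6.164

6.164


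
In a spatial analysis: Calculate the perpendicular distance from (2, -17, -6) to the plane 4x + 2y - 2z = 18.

distance = |a·x₀ + b·y₀ + c·z₀ - d| / √(a² + b² + c²)
  = |4·2 + 2·(-17) + (-2)·(-6) - 18| / √(4² + 2² + (-2)²)
  = |8 - 34 + 12 - 18| / √(16 + 4 + 4)
  = |-32| / √24
  = 32 / 4.899
  ≈ 6.532

6.532


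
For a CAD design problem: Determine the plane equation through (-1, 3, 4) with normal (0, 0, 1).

The plane through P with normal n = (a, b, c) satisfies n·(r - P) = 0,
i.e. ax + by + cz = a·x₀ + b·y₀ + c·z₀.
d = 0·(-1) + 0·3 + 1·4
  = 0 + 0 + 4
  = 4
Equation: z = 4

z = 4


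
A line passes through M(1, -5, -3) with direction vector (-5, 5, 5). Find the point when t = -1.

P(t) = M + t·d
  = (1 + (-5)·(-1), -5 + 5·(-1), -3 + 5·(-1))
  = (1 + 5, -5 - 5, -3 - 5)
  = (6, -10, -8)

(6, -10, -8)


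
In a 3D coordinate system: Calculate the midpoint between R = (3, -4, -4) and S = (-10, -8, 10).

M = ((x₁+x₂)/2, (y₁+y₂)/2, (z₁+z₂)/2)
  = ((3 - 10)/2, (-4 - 8)/2, (-4 + 10)/2)
  = (-7/2, -12/2, 6/2)
  = (-3.5, -6, 3)

(-3.5, -6, 3)


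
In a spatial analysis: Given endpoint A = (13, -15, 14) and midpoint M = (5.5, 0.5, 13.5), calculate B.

B = 2M - A
  = (2·5.5 - 13, 2·0.5 - (-15), 2·13.5 - 14)
  = (11 - 13, 1 + 15, 27 - 14)
  = (-2, 16, 13)

(-2, 16, 13)


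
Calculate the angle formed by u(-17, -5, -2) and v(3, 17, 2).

u·v = (-17)·3 + (-5)·17 + (-2)·2 = -51 - 85 - 4 = -140
|u| = √((-17)² + (-5)² + (-2)²) = √318 ≈ 17.83
|v| = √(3² + 17² + 2²) = √302 ≈ 17.38
cos θ = (u·v)/(|u||v|) = -140/(17.83·17.38) ≈ -0.4518
θ = arccos(-0.4518) ≈ 116.9°

116.9°


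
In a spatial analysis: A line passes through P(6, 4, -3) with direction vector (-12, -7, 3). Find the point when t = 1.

P(t) = P + t·d
  = (6 + (-12)·1, 4 + (-7)·1, -3 + 3·1)
  = (6 - 12, 4 - 7, -3 + 3)
  = (-6, -3, 0)

(-6, -3, 0)


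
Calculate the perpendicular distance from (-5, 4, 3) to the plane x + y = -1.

distance = |a·x₀ + b·y₀ + c·z₀ - d| / √(a² + b² + c²)
  = |1·(-5) + 1·4 + 0·3 - (-1)| / √(1² + 1² + 0²)
  = |-5 + 4 + 0 + 1| / √(1 + 1 + 0)
  = |0| / √2
  = 0 / 1.414
  ≈ 0

0


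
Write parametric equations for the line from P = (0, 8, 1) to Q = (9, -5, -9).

Direction vector d = Q - P = (9 + 0, -5 - 8, -9 - 1) = (9, -13, -10)
Parametric form r = P + t·d:
x = 0 + 9t, y = 8 - 13t, z = 1 - 10t

x = 0 + 9t, y = 8 - 13t, z = 1 - 10t


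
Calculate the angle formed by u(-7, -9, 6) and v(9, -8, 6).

u·v = (-7)·9 + (-9)·(-8) + 6·6 = -63 + 72 + 36 = 45
|u| = √((-7)² + (-9)² + 6²) = √166 ≈ 12.88
|v| = √(9² + (-8)² + 6²) = √181 ≈ 13.45
cos θ = (u·v)/(|u||v|) = 45/(12.88·13.45) ≈ 0.2596
θ = arccos(0.2596) ≈ 74.95°

74.95°


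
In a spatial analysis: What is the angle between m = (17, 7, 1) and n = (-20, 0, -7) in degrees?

m·n = 17·(-20) + 7·0 + 1·(-7) = -340 + 0 - 7 = -347
|m| = √(17² + 7² + 1²) = √339 ≈ 18.41
|n| = √((-20)² + 0² + (-7)²) = √449 ≈ 21.19
cos θ = (m·n)/(|m||n|) = -347/(18.41·21.19) ≈ -0.8894
θ = arccos(-0.8894) ≈ 152.8°

152.8°


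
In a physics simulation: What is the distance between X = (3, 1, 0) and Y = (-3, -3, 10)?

d = √[(x₂-x₁)² + (y₂-y₁)² + (z₂-z₁)²]
  = √[(-6)² + (-4)² + 10²]
  = √[36 + 16 + 100]
  = √152
  ≈ 12.33

12.33


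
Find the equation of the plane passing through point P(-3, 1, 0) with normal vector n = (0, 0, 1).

The plane through P with normal n = (a, b, c) satisfies n·(r - P) = 0,
i.e. ax + by + cz = a·x₀ + b·y₀ + c·z₀.
d = 0·(-3) + 0·1 + 1·0
  = 0 + 0 + 0
  = 0
Equation: z = 0

z = 0


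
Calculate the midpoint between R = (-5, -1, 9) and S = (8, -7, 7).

M = ((x₁+x₂)/2, (y₁+y₂)/2, (z₁+z₂)/2)
  = ((-5 + 8)/2, (-1 - 7)/2, (9 + 7)/2)
  = (3/2, -8/2, 16/2)
  = (1.5, -4, 8)

(1.5, -4, 8)


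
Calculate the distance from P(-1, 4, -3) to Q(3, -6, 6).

d = √[(x₂-x₁)² + (y₂-y₁)² + (z₂-z₁)²]
  = √[4² + (-10)² + 9²]
  = √[16 + 100 + 81]
  = √197
  ≈ 14.04

14.04


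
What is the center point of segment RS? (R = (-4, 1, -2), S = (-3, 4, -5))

M = ((x₁+x₂)/2, (y₁+y₂)/2, (z₁+z₂)/2)
  = ((-4 - 3)/2, (1 + 4)/2, (-2 - 5)/2)
  = (-7/2, 5/2, -7/2)
  = (-3.5, 2.5, -3.5)

(-3.5, 2.5, -3.5)


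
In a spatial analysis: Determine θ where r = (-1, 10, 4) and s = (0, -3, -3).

r·s = (-1)·0 + 10·(-3) + 4·(-3) = 0 - 30 - 12 = -42
|r| = √((-1)² + 10² + 4²) = √117 ≈ 10.82
|s| = √(0² + (-3)² + (-3)²) = √18 ≈ 4.243
cos θ = (r·s)/(|r||s|) = -42/(10.82·4.243) ≈ -0.9152
θ = arccos(-0.9152) ≈ 156.2°

156.2°


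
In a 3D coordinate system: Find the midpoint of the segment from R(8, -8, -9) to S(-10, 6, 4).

M = ((x₁+x₂)/2, (y₁+y₂)/2, (z₁+z₂)/2)
  = ((8 - 10)/2, (-8 + 6)/2, (-9 + 4)/2)
  = (-2/2, -2/2, -5/2)
  = (-1, -1, -2.5)

(-1, -1, -2.5)


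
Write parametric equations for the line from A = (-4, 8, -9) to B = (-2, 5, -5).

Direction vector d = B - A = (-2 + 4, 5 - 8, -5 + 9) = (2, -3, 4)
Parametric form r = A + t·d:
x = -4 + 2t, y = 8 - 3t, z = -9 + 4t

x = -4 + 2t, y = 8 - 3t, z = -9 + 4t


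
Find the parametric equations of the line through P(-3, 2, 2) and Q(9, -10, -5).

Direction vector d = Q - P = (9 + 3, -10 - 2, -5 - 2) = (12, -12, -7)
Parametric form r = P + t·d:
x = -3 + 12t, y = 2 - 12t, z = 2 - 7t

x = -3 + 12t, y = 2 - 12t, z = 2 - 7t


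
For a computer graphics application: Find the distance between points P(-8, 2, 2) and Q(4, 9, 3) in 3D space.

d = √[(x₂-x₁)² + (y₂-y₁)² + (z₂-z₁)²]
  = √[12² + 7² + 1²]
  = √[144 + 49 + 1]
  = √194
  ≈ 13.93

13.93


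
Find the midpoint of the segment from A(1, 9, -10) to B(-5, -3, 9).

M = ((x₁+x₂)/2, (y₁+y₂)/2, (z₁+z₂)/2)
  = ((1 - 5)/2, (9 - 3)/2, (-10 + 9)/2)
  = (-4/2, 6/2, -1/2)
  = (-2, 3, -0.5)

(-2, 3, -0.5)


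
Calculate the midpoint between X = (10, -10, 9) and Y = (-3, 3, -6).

M = ((x₁+x₂)/2, (y₁+y₂)/2, (z₁+z₂)/2)
  = ((10 - 3)/2, (-10 + 3)/2, (9 - 6)/2)
  = (7/2, -7/2, 3/2)
  = (3.5, -3.5, 1.5)

(3.5, -3.5, 1.5)


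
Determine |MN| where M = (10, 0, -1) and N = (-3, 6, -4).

d = √[(x₂-x₁)² + (y₂-y₁)² + (z₂-z₁)²]
  = √[(-13)² + 6² + (-3)²]
  = √[169 + 36 + 9]
  = √214
  ≈ 14.63

14.63


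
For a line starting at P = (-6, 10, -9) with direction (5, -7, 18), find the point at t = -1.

P(t) = P + t·d
  = (-6 + 5·(-1), 10 + (-7)·(-1), -9 + 18·(-1))
  = (-6 - 5, 10 + 7, -9 - 18)
  = (-11, 17, -27)

(-11, 17, -27)


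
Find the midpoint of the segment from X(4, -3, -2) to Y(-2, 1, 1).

M = ((x₁+x₂)/2, (y₁+y₂)/2, (z₁+z₂)/2)
  = ((4 - 2)/2, (-3 + 1)/2, (-2 + 1)/2)
  = (2/2, -2/2, -1/2)
  = (1, -1, -0.5)

(1, -1, -0.5)


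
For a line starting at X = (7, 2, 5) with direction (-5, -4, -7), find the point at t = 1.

P(t) = X + t·d
  = (7 + (-5)·1, 2 + (-4)·1, 5 + (-7)·1)
  = (7 - 5, 2 - 4, 5 - 7)
  = (2, -2, -2)

(2, -2, -2)


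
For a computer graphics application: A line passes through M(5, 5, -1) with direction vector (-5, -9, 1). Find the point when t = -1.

P(t) = M + t·d
  = (5 + (-5)·(-1), 5 + (-9)·(-1), -1 + 1·(-1))
  = (5 + 5, 5 + 9, -1 - 1)
  = (10, 14, -2)

(10, 14, -2)


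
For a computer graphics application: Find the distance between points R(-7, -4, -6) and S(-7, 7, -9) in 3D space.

d = √[(x₂-x₁)² + (y₂-y₁)² + (z₂-z₁)²]
  = √[0² + 11² + (-3)²]
  = √[0 + 121 + 9]
  = √130
  ≈ 11.4

11.4


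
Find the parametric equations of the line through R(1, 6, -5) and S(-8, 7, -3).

Direction vector d = S - R = (-8 - 1, 7 - 6, -3 + 5) = (-9, 1, 2)
Parametric form r = R + t·d:
x = 1 - 9t, y = 6 + t, z = -5 + 2t

x = 1 - 9t, y = 6 + t, z = -5 + 2t


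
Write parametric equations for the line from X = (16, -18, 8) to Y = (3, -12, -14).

Direction vector d = Y - X = (3 - 16, -12 + 18, -14 - 8) = (-13, 6, -22)
Parametric form r = X + t·d:
x = 16 - 13t, y = -18 + 6t, z = 8 - 22t

x = 16 - 13t, y = -18 + 6t, z = 8 - 22t


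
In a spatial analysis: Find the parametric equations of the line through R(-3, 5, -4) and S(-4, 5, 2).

Direction vector d = S - R = (-4 + 3, 5 - 5, 2 + 4) = (-1, 0, 6)
Parametric form r = R + t·d:
x = -3 - t, y = 5, z = -4 + 6t

x = -3 - t, y = 5, z = -4 + 6t


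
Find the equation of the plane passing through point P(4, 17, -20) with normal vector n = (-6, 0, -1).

The plane through P with normal n = (a, b, c) satisfies n·(r - P) = 0,
i.e. ax + by + cz = a·x₀ + b·y₀ + c·z₀.
d = (-6)·4 + 0·17 + (-1)·(-20)
  = -24 + 0 + 20
  = -4
Equation: -6x - z = -4

-6x - z = -4


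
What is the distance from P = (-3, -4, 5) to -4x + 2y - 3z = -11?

distance = |a·x₀ + b·y₀ + c·z₀ - d| / √(a² + b² + c²)
  = |(-4)·(-3) + 2·(-4) + (-3)·5 - (-11)| / √((-4)² + 2² + (-3)²)
  = |12 - 8 - 15 + 11| / √(16 + 4 + 9)
  = |0| / √29
  = 0 / 5.385
  ≈ 0

0


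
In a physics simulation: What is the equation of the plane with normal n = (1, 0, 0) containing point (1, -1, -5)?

The plane through P with normal n = (a, b, c) satisfies n·(r - P) = 0,
i.e. ax + by + cz = a·x₀ + b·y₀ + c·z₀.
d = 1·1 + 0·(-1) + 0·(-5)
  = 1 + 0 + 0
  = 1
Equation: x = 1

x = 1


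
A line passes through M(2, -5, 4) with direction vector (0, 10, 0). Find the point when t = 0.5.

P(t) = M + t·d
  = (2 + 0·0.5, -5 + 10·0.5, 4 + 0·0.5)
  = (2 + 0, -5 + 5, 4 + 0)
  = (2, 0, 4)

(2, 0, 4)


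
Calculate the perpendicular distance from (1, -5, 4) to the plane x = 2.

distance = |a·x₀ + b·y₀ + c·z₀ - d| / √(a² + b² + c²)
  = |1·1 + 0·(-5) + 0·4 - 2| / √(1² + 0² + 0²)
  = |1 + 0 + 0 - 2| / √(1 + 0 + 0)
  = |-1| / √1
  = 1 / 1
  ≈ 1

1


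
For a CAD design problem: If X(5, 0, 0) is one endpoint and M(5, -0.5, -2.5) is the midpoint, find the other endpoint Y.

Y = 2M - X
  = (2·5 - 5, 2·(-0.5) - 0, 2·(-2.5) - 0)
  = (10 - 5, -1 + 0, -5 + 0)
  = (5, -1, -5)

(5, -1, -5)


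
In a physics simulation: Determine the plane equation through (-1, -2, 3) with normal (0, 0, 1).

The plane through P with normal n = (a, b, c) satisfies n·(r - P) = 0,
i.e. ax + by + cz = a·x₀ + b·y₀ + c·z₀.
d = 0·(-1) + 0·(-2) + 1·3
  = 0 + 0 + 3
  = 3
Equation: z = 3

z = 3


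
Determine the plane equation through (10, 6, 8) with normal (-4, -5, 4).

The plane through P with normal n = (a, b, c) satisfies n·(r - P) = 0,
i.e. ax + by + cz = a·x₀ + b·y₀ + c·z₀.
d = (-4)·10 + (-5)·6 + 4·8
  = -40 - 30 + 32
  = -38
Equation: -4x - 5y + 4z = -38

-4x - 5y + 4z = -38


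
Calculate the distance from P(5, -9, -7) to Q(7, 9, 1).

d = √[(x₂-x₁)² + (y₂-y₁)² + (z₂-z₁)²]
  = √[2² + 18² + 8²]
  = √[4 + 324 + 64]
  = √392
  ≈ 19.8

19.8


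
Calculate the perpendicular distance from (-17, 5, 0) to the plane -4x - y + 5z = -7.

distance = |a·x₀ + b·y₀ + c·z₀ - d| / √(a² + b² + c²)
  = |(-4)·(-17) + (-1)·5 + 5·0 - (-7)| / √((-4)² + (-1)² + 5²)
  = |68 - 5 + 0 + 7| / √(16 + 1 + 25)
  = |70| / √42
  = 70 / 6.481
  ≈ 10.8

10.8


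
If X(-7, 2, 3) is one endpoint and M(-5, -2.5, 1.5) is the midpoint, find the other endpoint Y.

Y = 2M - X
  = (2·(-5) - (-7), 2·(-2.5) - 2, 2·1.5 - 3)
  = (-10 + 7, -5 - 2, 3 - 3)
  = (-3, -7, 0)

(-3, -7, 0)


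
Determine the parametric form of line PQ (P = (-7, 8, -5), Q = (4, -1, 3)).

Direction vector d = Q - P = (4 + 7, -1 - 8, 3 + 5) = (11, -9, 8)
Parametric form r = P + t·d:
x = -7 + 11t, y = 8 - 9t, z = -5 + 8t

x = -7 + 11t, y = 8 - 9t, z = -5 + 8t


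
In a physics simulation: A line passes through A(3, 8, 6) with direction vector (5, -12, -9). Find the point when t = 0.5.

P(t) = A + t·d
  = (3 + 5·0.5, 8 + (-12)·0.5, 6 + (-9)·0.5)
  = (3 + 2.5, 8 - 6, 6 - 4.5)
  = (5.5, 2, 1.5)

(5.5, 2, 1.5)


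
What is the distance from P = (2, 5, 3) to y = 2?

distance = |a·x₀ + b·y₀ + c·z₀ - d| / √(a² + b² + c²)
  = |0·2 + 1·5 + 0·3 - 2| / √(0² + 1² + 0²)
  = |0 + 5 + 0 - 2| / √(0 + 1 + 0)
  = |3| / √1
  = 3 / 1
  ≈ 3

3


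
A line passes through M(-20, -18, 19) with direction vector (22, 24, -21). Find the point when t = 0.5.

P(t) = M + t·d
  = (-20 + 22·0.5, -18 + 24·0.5, 19 + (-21)·0.5)
  = (-20 + 11, -18 + 12, 19 - 10.5)
  = (-9, -6, 8.5)

(-9, -6, 8.5)


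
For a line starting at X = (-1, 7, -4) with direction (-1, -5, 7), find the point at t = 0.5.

P(t) = X + t·d
  = (-1 + (-1)·0.5, 7 + (-5)·0.5, -4 + 7·0.5)
  = (-1 - 0.5, 7 - 2.5, -4 + 3.5)
  = (-1.5, 4.5, -0.5)

(-1.5, 4.5, -0.5)


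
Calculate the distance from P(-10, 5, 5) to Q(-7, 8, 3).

d = √[(x₂-x₁)² + (y₂-y₁)² + (z₂-z₁)²]
  = √[3² + 3² + (-2)²]
  = √[9 + 9 + 4]
  = √22
  ≈ 4.69

4.69


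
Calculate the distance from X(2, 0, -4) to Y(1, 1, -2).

d = √[(x₂-x₁)² + (y₂-y₁)² + (z₂-z₁)²]
  = √[(-1)² + 1² + 2²]
  = √[1 + 1 + 4]
  = √6
  ≈ 2.449

2.449


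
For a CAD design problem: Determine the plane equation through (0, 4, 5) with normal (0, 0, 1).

The plane through P with normal n = (a, b, c) satisfies n·(r - P) = 0,
i.e. ax + by + cz = a·x₀ + b·y₀ + c·z₀.
d = 0·0 + 0·4 + 1·5
  = 0 + 0 + 5
  = 5
Equation: z = 5

z = 5


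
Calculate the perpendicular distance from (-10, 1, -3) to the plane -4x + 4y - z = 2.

distance = |a·x₀ + b·y₀ + c·z₀ - d| / √(a² + b² + c²)
  = |(-4)·(-10) + 4·1 + (-1)·(-3) - 2| / √((-4)² + 4² + (-1)²)
  = |40 + 4 + 3 - 2| / √(16 + 16 + 1)
  = |45| / √33
  = 45 / 5.745
  ≈ 7.833

7.833


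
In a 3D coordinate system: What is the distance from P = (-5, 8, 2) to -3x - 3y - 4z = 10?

distance = |a·x₀ + b·y₀ + c·z₀ - d| / √(a² + b² + c²)
  = |(-3)·(-5) + (-3)·8 + (-4)·2 - 10| / √((-3)² + (-3)² + (-4)²)
  = |15 - 24 - 8 - 10| / √(9 + 9 + 16)
  = |-27| / √34
  = 27 / 5.831
  ≈ 4.63

4.63


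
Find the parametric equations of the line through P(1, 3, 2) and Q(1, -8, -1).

Direction vector d = Q - P = (1 - 1, -8 - 3, -1 - 2) = (0, -11, -3)
Parametric form r = P + t·d:
x = 1, y = 3 - 11t, z = 2 - 3t

x = 1, y = 3 - 11t, z = 2 - 3t


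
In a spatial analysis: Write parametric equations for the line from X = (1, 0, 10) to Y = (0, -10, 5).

Direction vector d = Y - X = (0 - 1, -10 + 0, 5 - 10) = (-1, -10, -5)
Parametric form r = X + t·d:
x = 1 - t, y = 0 - 10t, z = 10 - 5t

x = 1 - t, y = 0 - 10t, z = 10 - 5t


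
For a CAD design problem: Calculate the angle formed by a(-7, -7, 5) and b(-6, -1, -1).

a·b = (-7)·(-6) + (-7)·(-1) + 5·(-1) = 42 + 7 - 5 = 44
|a| = √((-7)² + (-7)² + 5²) = √123 ≈ 11.09
|b| = √((-6)² + (-1)² + (-1)²) = √38 ≈ 6.164
cos θ = (a·b)/(|a||b|) = 44/(11.09·6.164) ≈ 0.6436
θ = arccos(0.6436) ≈ 49.94°

49.94°


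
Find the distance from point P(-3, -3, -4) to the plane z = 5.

distance = |a·x₀ + b·y₀ + c·z₀ - d| / √(a² + b² + c²)
  = |0·(-3) + 0·(-3) + 1·(-4) - 5| / √(0² + 0² + 1²)
  = |0 + 0 - 4 - 5| / √(0 + 0 + 1)
  = |-9| / √1
  = 9 / 1
  ≈ 9

9


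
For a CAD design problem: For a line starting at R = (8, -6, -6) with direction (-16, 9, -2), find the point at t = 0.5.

P(t) = R + t·d
  = (8 + (-16)·0.5, -6 + 9·0.5, -6 + (-2)·0.5)
  = (8 - 8, -6 + 4.5, -6 - 1)
  = (0, -1.5, -7)

(0, -1.5, -7)


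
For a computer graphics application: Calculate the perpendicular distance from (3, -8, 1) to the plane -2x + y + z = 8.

distance = |a·x₀ + b·y₀ + c·z₀ - d| / √(a² + b² + c²)
  = |(-2)·3 + 1·(-8) + 1·1 - 8| / √((-2)² + 1² + 1²)
  = |-6 - 8 + 1 - 8| / √(4 + 1 + 1)
  = |-21| / √6
  = 21 / 2.449
  ≈ 8.573

8.573


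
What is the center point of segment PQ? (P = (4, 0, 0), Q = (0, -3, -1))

M = ((x₁+x₂)/2, (y₁+y₂)/2, (z₁+z₂)/2)
  = ((4 + 0)/2, (0 - 3)/2, (0 - 1)/2)
  = (4/2, -3/2, -1/2)
  = (2, -1.5, -0.5)

(2, -1.5, -0.5)


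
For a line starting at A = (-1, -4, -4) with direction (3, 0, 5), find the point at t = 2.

P(t) = A + t·d
  = (-1 + 3·2, -4 + 0·2, -4 + 5·2)
  = (-1 + 6, -4 + 0, -4 + 10)
  = (5, -4, 6)

(5, -4, 6)


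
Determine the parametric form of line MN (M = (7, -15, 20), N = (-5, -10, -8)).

Direction vector d = N - M = (-5 - 7, -10 + 15, -8 - 20) = (-12, 5, -28)
Parametric form r = M + t·d:
x = 7 - 12t, y = -15 + 5t, z = 20 - 28t

x = 7 - 12t, y = -15 + 5t, z = 20 - 28t


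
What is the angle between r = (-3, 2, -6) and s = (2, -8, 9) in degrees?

r·s = (-3)·2 + 2·(-8) + (-6)·9 = -6 - 16 - 54 = -76
|r| = √((-3)² + 2² + (-6)²) = √49 ≈ 7
|s| = √(2² + (-8)² + 9²) = √149 ≈ 12.21
cos θ = (r·s)/(|r||s|) = -76/(7·12.21) ≈ -0.8895
θ = arccos(-0.8895) ≈ 152.8°

152.8°


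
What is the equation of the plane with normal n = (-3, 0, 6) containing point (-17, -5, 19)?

The plane through P with normal n = (a, b, c) satisfies n·(r - P) = 0,
i.e. ax + by + cz = a·x₀ + b·y₀ + c·z₀.
d = (-3)·(-17) + 0·(-5) + 6·19
  = 51 + 0 + 114
  = 165
Equation: -3x + 6z = 165

-3x + 6z = 165


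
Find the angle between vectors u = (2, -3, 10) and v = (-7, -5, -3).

u·v = 2·(-7) + (-3)·(-5) + 10·(-3) = -14 + 15 - 30 = -29
|u| = √(2² + (-3)² + 10²) = √113 ≈ 10.63
|v| = √((-7)² + (-5)² + (-3)²) = √83 ≈ 9.11
cos θ = (u·v)/(|u||v|) = -29/(10.63·9.11) ≈ -0.2994
θ = arccos(-0.2994) ≈ 107.4°

107.4°


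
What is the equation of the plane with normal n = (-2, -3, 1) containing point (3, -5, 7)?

The plane through P with normal n = (a, b, c) satisfies n·(r - P) = 0,
i.e. ax + by + cz = a·x₀ + b·y₀ + c·z₀.
d = (-2)·3 + (-3)·(-5) + 1·7
  = -6 + 15 + 7
  = 16
Equation: -2x - 3y + z = 16

-2x - 3y + z = 16


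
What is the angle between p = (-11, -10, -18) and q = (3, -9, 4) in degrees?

p·q = (-11)·3 + (-10)·(-9) + (-18)·4 = -33 + 90 - 72 = -15
|p| = √((-11)² + (-10)² + (-18)²) = √545 ≈ 23.35
|q| = √(3² + (-9)² + 4²) = √106 ≈ 10.3
cos θ = (p·q)/(|p||q|) = -15/(23.35·10.3) ≈ -0.06241
θ = arccos(-0.06241) ≈ 93.58°

93.58°


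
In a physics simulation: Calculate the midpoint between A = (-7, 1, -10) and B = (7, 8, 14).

M = ((x₁+x₂)/2, (y₁+y₂)/2, (z₁+z₂)/2)
  = ((-7 + 7)/2, (1 + 8)/2, (-10 + 14)/2)
  = (0/2, 9/2, 4/2)
  = (0, 4.5, 2)

(0, 4.5, 2)


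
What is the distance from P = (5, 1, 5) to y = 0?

distance = |a·x₀ + b·y₀ + c·z₀ - d| / √(a² + b² + c²)
  = |0·5 + 1·1 + 0·5 - 0| / √(0² + 1² + 0²)
  = |0 + 1 + 0 + 0| / √(0 + 1 + 0)
  = |1| / √1
  = 1 / 1
  ≈ 1

1


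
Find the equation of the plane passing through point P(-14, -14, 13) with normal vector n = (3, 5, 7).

The plane through P with normal n = (a, b, c) satisfies n·(r - P) = 0,
i.e. ax + by + cz = a·x₀ + b·y₀ + c·z₀.
d = 3·(-14) + 5·(-14) + 7·13
  = -42 - 70 + 91
  = -21
Equation: 3x + 5y + 7z = -21

3x + 5y + 7z = -21


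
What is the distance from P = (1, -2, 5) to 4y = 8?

distance = |a·x₀ + b·y₀ + c·z₀ - d| / √(a² + b² + c²)
  = |0·1 + 4·(-2) + 0·5 - 8| / √(0² + 4² + 0²)
  = |0 - 8 + 0 - 8| / √(0 + 16 + 0)
  = |-16| / √16
  = 16 / 4
  ≈ 4

4


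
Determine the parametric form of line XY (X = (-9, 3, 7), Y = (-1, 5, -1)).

Direction vector d = Y - X = (-1 + 9, 5 - 3, -1 - 7) = (8, 2, -8)
Parametric form r = X + t·d:
x = -9 + 8t, y = 3 + 2t, z = 7 - 8t

x = -9 + 8t, y = 3 + 2t, z = 7 - 8t


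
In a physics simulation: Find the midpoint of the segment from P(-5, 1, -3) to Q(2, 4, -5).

M = ((x₁+x₂)/2, (y₁+y₂)/2, (z₁+z₂)/2)
  = ((-5 + 2)/2, (1 + 4)/2, (-3 - 5)/2)
  = (-3/2, 5/2, -8/2)
  = (-1.5, 2.5, -4)

(-1.5, 2.5, -4)


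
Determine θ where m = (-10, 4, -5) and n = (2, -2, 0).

m·n = (-10)·2 + 4·(-2) + (-5)·0 = -20 - 8 + 0 = -28
|m| = √((-10)² + 4² + (-5)²) = √141 ≈ 11.87
|n| = √(2² + (-2)² + 0²) = √8 ≈ 2.828
cos θ = (m·n)/(|m||n|) = -28/(11.87·2.828) ≈ -0.8337
θ = arccos(-0.8337) ≈ 146.5°

146.5°


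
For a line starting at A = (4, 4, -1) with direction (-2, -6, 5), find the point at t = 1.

P(t) = A + t·d
  = (4 + (-2)·1, 4 + (-6)·1, -1 + 5·1)
  = (4 - 2, 4 - 6, -1 + 5)
  = (2, -2, 4)

(2, -2, 4)


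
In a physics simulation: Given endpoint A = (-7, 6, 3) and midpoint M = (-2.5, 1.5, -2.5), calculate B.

B = 2M - A
  = (2·(-2.5) - (-7), 2·1.5 - 6, 2·(-2.5) - 3)
  = (-5 + 7, 3 - 6, -5 - 3)
  = (2, -3, -8)

(2, -3, -8)


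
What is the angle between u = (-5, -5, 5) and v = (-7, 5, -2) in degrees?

u·v = (-5)·(-7) + (-5)·5 + 5·(-2) = 35 - 25 - 10 = 0
|u| = √((-5)² + (-5)² + 5²) = √75 ≈ 8.66
|v| = √((-7)² + 5² + (-2)²) = √78 ≈ 8.832
cos θ = (u·v)/(|u||v|) = 0/(8.66·8.832) ≈ 0
θ = arccos(0) ≈ 90°

90°


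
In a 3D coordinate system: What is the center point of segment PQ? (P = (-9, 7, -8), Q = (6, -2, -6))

M = ((x₁+x₂)/2, (y₁+y₂)/2, (z₁+z₂)/2)
  = ((-9 + 6)/2, (7 - 2)/2, (-8 - 6)/2)
  = (-3/2, 5/2, -14/2)
  = (-1.5, 2.5, -7)

(-1.5, 2.5, -7)


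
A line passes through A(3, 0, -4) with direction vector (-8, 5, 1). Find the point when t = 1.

P(t) = A + t·d
  = (3 + (-8)·1, 0 + 5·1, -4 + 1·1)
  = (3 - 8, 0 + 5, -4 + 1)
  = (-5, 5, -3)

(-5, 5, -3)


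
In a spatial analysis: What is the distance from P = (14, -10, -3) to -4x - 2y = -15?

distance = |a·x₀ + b·y₀ + c·z₀ - d| / √(a² + b² + c²)
  = |(-4)·14 + (-2)·(-10) + 0·(-3) - (-15)| / √((-4)² + (-2)² + 0²)
  = |-56 + 20 + 0 + 15| / √(16 + 4 + 0)
  = |-21| / √20
  = 21 / 4.472
  ≈ 4.696

4.696


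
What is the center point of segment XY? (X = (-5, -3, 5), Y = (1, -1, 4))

M = ((x₁+x₂)/2, (y₁+y₂)/2, (z₁+z₂)/2)
  = ((-5 + 1)/2, (-3 - 1)/2, (5 + 4)/2)
  = (-4/2, -4/2, 9/2)
  = (-2, -2, 4.5)

(-2, -2, 4.5)


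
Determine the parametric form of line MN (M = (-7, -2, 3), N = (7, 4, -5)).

Direction vector d = N - M = (7 + 7, 4 + 2, -5 - 3) = (14, 6, -8)
Parametric form r = M + t·d:
x = -7 + 14t, y = -2 + 6t, z = 3 - 8t

x = -7 + 14t, y = -2 + 6t, z = 3 - 8t


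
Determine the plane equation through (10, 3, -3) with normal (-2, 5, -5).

The plane through P with normal n = (a, b, c) satisfies n·(r - P) = 0,
i.e. ax + by + cz = a·x₀ + b·y₀ + c·z₀.
d = (-2)·10 + 5·3 + (-5)·(-3)
  = -20 + 15 + 15
  = 10
Equation: -2x + 5y - 5z = 10

-2x + 5y - 5z = 10


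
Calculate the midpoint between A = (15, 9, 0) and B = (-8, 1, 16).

M = ((x₁+x₂)/2, (y₁+y₂)/2, (z₁+z₂)/2)
  = ((15 - 8)/2, (9 + 1)/2, (0 + 16)/2)
  = (7/2, 10/2, 16/2)
  = (3.5, 5, 8)

(3.5, 5, 8)


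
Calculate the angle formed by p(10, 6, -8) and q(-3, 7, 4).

p·q = 10·(-3) + 6·7 + (-8)·4 = -30 + 42 - 32 = -20
|p| = √(10² + 6² + (-8)²) = √200 ≈ 14.14
|q| = √((-3)² + 7² + 4²) = √74 ≈ 8.602
cos θ = (p·q)/(|p||q|) = -20/(14.14·8.602) ≈ -0.1644
θ = arccos(-0.1644) ≈ 99.46°

99.46°
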